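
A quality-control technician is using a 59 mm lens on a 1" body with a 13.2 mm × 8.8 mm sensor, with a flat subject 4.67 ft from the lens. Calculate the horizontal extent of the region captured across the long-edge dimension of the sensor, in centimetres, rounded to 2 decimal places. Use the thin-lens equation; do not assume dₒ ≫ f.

dₒ: 4.67 ft × 304.8 mm/ft = 1423.42 mm.
Similar triangles through the lens centre give W/dₒ = w/dᵢ; with 1/f = 1/dₒ + 1/dᵢ this gives W = w·(dₒ − f)/f.
W = 13.2 mm × (1423.42 − 59) / 59 = 13.2 × 23.1257 ≈ 305.259 mm = 30.5259 cm.

30.53 cm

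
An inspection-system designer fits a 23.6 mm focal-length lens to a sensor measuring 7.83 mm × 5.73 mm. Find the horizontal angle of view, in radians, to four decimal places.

Angle of view α = 2·arctan(w/2f) with w = 7.83 mm and f = 23.6 mm.
w/2f = 0.16589; arctan(0.16589) ≈ 0.1644 rad, so α ≈ 0.3288 rad.

0.3288 rad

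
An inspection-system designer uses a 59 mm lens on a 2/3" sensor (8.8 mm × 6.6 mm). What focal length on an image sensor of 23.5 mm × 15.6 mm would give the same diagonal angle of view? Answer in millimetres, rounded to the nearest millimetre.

Sensor diagonal = √(8.8² + 6.6²) = √121.0000 ≈ 11.0000 mm.
Sensor diagonal = √(23.5² + 15.6²) = √795.6100 ≈ 28.2066 mm.
Equal angle of view means equal diagonal/f ratio, so f₂ = f₁ · (diagonal₂/diagonal₁) = 59 × 28.2066/11.0000.
f₂ = 59 × 2.56423 ≈ 151.290 mm.

151 mm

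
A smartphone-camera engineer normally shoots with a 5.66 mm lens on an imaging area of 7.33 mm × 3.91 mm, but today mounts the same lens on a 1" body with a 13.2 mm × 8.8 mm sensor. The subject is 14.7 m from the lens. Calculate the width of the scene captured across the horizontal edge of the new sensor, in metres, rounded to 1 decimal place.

The focal length stays 5.66 mm; the relevant sensor dimension is now w = 13.2 mm. Object distance dₒ = 14.7 m = 14700 mm.
Thin-lens field width W = w·(dₒ − f)/f = 13.2 × (14700 − 5.66)/5.66 ≈ 34269.486 mm = 34.2695 m.

34.3 m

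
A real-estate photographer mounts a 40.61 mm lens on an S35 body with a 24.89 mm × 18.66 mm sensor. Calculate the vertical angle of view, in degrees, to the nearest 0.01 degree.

25.88°

Angle of view α = 2·arctan(h/2f) with h = 18.66 mm and f = 40.61 mm.
h/2f = 0.22975; arctan(0.22975) ≈ 12.9390°, so α ≈ 25.8779°.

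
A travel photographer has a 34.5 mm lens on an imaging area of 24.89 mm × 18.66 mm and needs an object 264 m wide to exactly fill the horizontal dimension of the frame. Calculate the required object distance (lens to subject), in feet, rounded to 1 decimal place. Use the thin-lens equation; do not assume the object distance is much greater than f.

1200.7 ft

W: 264 m = 264000 mm.
Magnification m = w/W = dᵢ/dₒ; combined with 1/f = 1/dₒ + 1/dᵢ this gives dₒ = f·(1 + W/w).
dₒ = 34.5 mm × (1 + 264000/24.89) = 34.5 × 10607.6693 ≈ 365964.592 mm = 365964.592/304.8 ft = 1200.67 ft.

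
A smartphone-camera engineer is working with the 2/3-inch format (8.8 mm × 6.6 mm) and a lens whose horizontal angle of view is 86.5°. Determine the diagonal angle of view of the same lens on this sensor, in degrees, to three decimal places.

From the horizontal AOV: f = 8.8 / (2·tan(43.25°)) = 8.8 / 1.88141 ≈ 4.6773 mm.
Sensor diagonal = √(8.8² + 6.6²) = √121.0000 ≈ 11.0000 mm.
Diagonal AOV = 2·arctan(11.0000 / (2 × 4.6773)) = 2·arctan(1.17588) ≈ 99.2427°.

99.243°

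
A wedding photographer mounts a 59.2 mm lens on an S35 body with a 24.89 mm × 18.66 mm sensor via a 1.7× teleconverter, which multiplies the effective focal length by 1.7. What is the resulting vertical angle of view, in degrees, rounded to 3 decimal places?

Effective focal length f = 59.2 × 1.7 = 100.64 mm.
α = 2·arctan(18.66 / (2 × 100.64)) = 2·arctan(0.09271) ≈ 10.5931°.

10.593°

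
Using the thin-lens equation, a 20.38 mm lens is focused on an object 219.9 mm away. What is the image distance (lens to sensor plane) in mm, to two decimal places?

1/dᵢ = 1/f − 1/dₒ = 1/20.38 − 1/219.9 = 0.0445202 mm⁻¹.
dᵢ = 1/0.0445202 ≈ 22.4617 mm.

22.46 mm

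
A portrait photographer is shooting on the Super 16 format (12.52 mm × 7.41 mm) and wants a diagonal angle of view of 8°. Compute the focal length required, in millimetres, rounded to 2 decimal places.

104.03 mm

Sensor diagonal = √(12.52² + 7.41²) = √211.6585 ≈ 14.5485 mm.
From α = 2·arctan(d/2f) we get f = d / (2·tan(α/2)).
With d = 14.5485 mm and α/2 = 4°, tan(α/2) ≈ 0.06993, so f ≈ 14.5485 / 0.13985 ≈ 104.0265 mm.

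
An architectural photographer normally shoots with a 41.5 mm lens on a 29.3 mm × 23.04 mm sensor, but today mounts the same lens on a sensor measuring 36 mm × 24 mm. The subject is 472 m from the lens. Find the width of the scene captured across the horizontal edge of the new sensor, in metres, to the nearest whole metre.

The focal length stays 41.5 mm; the relevant sensor dimension is now w = 36 mm. Object distance dₒ = 472 m = 472000 mm.
Thin-lens field width W = w·(dₒ − f)/f = 36 × (472000 − 41.5)/41.5 ≈ 409409.783 mm = 409.41 m.

409 m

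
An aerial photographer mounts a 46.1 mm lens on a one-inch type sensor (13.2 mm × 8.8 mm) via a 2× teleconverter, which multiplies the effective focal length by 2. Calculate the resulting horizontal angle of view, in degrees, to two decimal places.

Effective focal length f = 46.1 × 2 = 92.2 mm.
α = 2·arctan(13.2 / (2 × 92.2)) = 2·arctan(0.07158) ≈ 8.1889°.

8.19°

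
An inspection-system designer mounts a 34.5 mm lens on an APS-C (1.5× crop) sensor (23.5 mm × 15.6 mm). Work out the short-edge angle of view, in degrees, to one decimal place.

25.5°

Angle of view α = 2·arctan(h/2f) with h = 15.6 mm and f = 34.5 mm.
h/2f = 0.22609; arctan(0.22609) ≈ 12.7396°, so α ≈ 25.4793°.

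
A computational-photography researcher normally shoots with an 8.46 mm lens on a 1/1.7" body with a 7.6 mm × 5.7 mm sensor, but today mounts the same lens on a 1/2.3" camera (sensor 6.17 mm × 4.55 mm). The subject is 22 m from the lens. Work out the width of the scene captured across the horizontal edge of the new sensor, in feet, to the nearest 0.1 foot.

52.6 ft

The focal length stays 8.46 mm; the relevant sensor dimension is now w = 6.17 mm. Object distance dₒ = 22 m = 22000 mm.
Thin-lens field width W = w·(dₒ − f)/f = 6.17 × (22000 − 8.46)/8.46 ≈ 16038.747 mm = 16038.747/304.8 ft = 52.6206 ft.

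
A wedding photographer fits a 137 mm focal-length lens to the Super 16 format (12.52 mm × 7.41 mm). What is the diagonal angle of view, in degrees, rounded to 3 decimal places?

Sensor diagonal = √(12.52² + 7.41²) = √211.6585 ≈ 14.5485 mm.
Angle of view α = 2·arctan(d/2f) with d = 14.5485 mm and f = 137 mm.
d/2f = 0.05310; arctan(0.05310) ≈ 3.0394°, so α ≈ 6.0787°.

6.079°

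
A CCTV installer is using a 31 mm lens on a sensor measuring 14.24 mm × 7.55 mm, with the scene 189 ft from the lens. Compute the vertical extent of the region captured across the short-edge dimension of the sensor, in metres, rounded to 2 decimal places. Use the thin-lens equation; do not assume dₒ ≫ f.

dₒ: 189 ft × 304.8 mm/ft = 57607.20 mm.
Similar triangles through the lens centre give W/dₒ = h/dᵢ; with 1/f = 1/dₒ + 1/dᵢ this gives W = h·(dₒ − f)/f.
W = 7.55 mm × (57607.2 − 31) / 31 = 7.55 × 1857.2967 ≈ 14022.590 mm = 14.0226 m.

14.02 m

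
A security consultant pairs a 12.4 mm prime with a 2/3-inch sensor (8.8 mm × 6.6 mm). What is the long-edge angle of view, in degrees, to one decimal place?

39.1°

Angle of view α = 2·arctan(w/2f) with w = 8.8 mm and f = 12.4 mm.
w/2f = 0.35484; arctan(0.35484) ≈ 19.5367°, so α ≈ 39.0733°.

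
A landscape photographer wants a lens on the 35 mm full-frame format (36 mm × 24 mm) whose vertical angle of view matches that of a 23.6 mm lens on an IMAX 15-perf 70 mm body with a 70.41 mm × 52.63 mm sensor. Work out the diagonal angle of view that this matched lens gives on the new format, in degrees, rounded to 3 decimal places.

127.102°

Equal vertical AOV ⇒ f₂ = f₁ · 24/52.63 = 23.6 × 0.45601 ≈ 10.7619 mm.
Sensor diagonal = √(36² + 24²) = √1872.0000 ≈ 43.2666 mm.
Diagonal AOV on the new format = 2·arctan(43.2666 / (2 × 10.7619)) = 2·arctan(2.01017) ≈ 127.1021°.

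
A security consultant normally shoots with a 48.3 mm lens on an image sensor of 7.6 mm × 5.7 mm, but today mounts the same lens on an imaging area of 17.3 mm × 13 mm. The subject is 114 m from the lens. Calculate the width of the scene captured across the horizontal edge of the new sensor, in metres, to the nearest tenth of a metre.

40.8 m

The focal length stays 48.3 mm; the relevant sensor dimension is now w = 17.3 mm. Object distance dₒ = 114 m = 114000 mm.
Thin-lens field width W = w·(dₒ − f)/f = 17.3 × (114000 − 48.3)/48.3 ≈ 40814.998 mm = 40.815 m.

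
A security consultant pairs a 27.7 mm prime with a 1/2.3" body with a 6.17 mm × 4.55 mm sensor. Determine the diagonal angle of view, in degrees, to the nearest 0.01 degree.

Sensor diagonal = √(6.17² + 4.55²) = √58.7714 ≈ 7.6663 mm.
Angle of view α = 2·arctan(d/2f) with d = 7.6663 mm and f = 27.7 mm.
d/2f = 0.13838; arctan(0.13838) ≈ 7.8786°, so α ≈ 15.7571°.

15.76°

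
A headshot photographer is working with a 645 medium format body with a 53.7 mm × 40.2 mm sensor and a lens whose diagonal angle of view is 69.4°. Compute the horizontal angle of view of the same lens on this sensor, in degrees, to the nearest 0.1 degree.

58.0°

Sensor diagonal = √(53.7² + 40.2²) = √4499.7300 ≈ 67.0800 mm.
From the diagonal AOV: f = 67.0800 / (2·tan(34.7°)) = 67.0800 / 1.38487 ≈ 48.4379 mm.
Horizontal AOV = 2·arctan(53.7 / (2 × 48.4379)) = 2·arctan(0.55432) ≈ 58.0008°.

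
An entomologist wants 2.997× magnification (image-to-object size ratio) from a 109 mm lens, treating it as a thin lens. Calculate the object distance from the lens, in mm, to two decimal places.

With m = dᵢ/dₒ and 1/f = 1/dₒ + 1/dᵢ, substituting dᵢ = m·dₒ gives 1/f = (1 + 1/m)/dₒ, hence dₒ = f·(1 + 1/m).
dₒ = 109 × (1 + 1/2.997) = 109 × 1.33367 ≈ 145.370 mm.

145.37 mm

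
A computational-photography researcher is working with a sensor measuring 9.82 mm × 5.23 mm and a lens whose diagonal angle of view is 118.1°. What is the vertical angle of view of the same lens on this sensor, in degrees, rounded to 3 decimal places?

76.185°

Sensor diagonal = √(9.82² + 5.23²) = √123.7853 ≈ 11.1259 mm.
From the diagonal AOV: f = 11.1259 / (2·tan(59.05°)) = 11.1259 / 3.33515 ≈ 3.3359 mm.
Vertical AOV = 2·arctan(5.23 / (2 × 3.3359)) = 2·arctan(0.78388) ≈ 76.1847°.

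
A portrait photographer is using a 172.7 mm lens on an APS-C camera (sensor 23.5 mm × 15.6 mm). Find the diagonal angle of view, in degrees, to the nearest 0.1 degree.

9.3°

Sensor diagonal = √(23.5² + 15.6²) = √795.6100 ≈ 28.2066 mm.
Angle of view α = 2·arctan(d/2f) with d = 28.2066 mm and f = 172.7 mm.
d/2f = 0.08166; arctan(0.08166) ≈ 4.6686°, so α ≈ 9.3372°.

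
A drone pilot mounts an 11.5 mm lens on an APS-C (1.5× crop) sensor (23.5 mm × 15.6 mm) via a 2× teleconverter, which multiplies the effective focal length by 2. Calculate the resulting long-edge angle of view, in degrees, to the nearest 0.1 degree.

Effective focal length f = 11.5 × 2 = 23 mm.
α = 2·arctan(23.5 / (2 × 23)) = 2·arctan(0.51087) ≈ 54.1222°.

54.1°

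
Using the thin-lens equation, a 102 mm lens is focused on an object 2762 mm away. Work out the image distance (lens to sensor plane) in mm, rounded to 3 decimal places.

105.911 mm

1/dᵢ = 1/f − 1/dₒ = 1/102 − 1/2762 = 0.0094419 mm⁻¹.
dᵢ = 1/0.0094419 ≈ 105.9113 mm.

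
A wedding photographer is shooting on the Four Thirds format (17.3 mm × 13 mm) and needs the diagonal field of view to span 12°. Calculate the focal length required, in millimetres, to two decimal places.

102.95 mm

Sensor diagonal = √(17.3² + 13²) = √468.2900 ≈ 21.6400 mm.
From α = 2·arctan(d/2f) we get f = d / (2·tan(α/2)).
With d = 21.6400 mm and α/2 = 6°, tan(α/2) ≈ 0.10510, so f ≈ 21.6400 / 0.21021 ≈ 102.9455 mm.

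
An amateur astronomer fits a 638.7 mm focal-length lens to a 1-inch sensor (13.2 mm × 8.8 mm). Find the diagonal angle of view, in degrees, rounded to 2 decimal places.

1.42°

Sensor diagonal = √(13.2² + 8.8²) = √251.6800 ≈ 15.8644 mm.
Angle of view α = 2·arctan(d/2f) with d = 15.8644 mm and f = 638.7 mm.
d/2f = 0.01242; arctan(0.01242) ≈ 0.7115°, so α ≈ 1.4231°.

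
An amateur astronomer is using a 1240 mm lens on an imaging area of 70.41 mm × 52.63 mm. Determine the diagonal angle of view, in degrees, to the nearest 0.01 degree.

Sensor diagonal = √(70.41² + 52.63²) = √7727.4850 ≈ 87.9061 mm.
Angle of view α = 2·arctan(d/2f) with d = 87.9061 mm and f = 1240 mm.
d/2f = 0.03545; arctan(0.03545) ≈ 2.0301°, so α ≈ 4.0601°.

4.06°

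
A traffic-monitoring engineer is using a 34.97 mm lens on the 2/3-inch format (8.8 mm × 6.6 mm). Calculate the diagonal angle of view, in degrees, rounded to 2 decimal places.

17.88°

Sensor diagonal = √(8.8² + 6.6²) = √121.0000 ≈ 11.0000 mm.
Angle of view α = 2·arctan(d/2f) with d = 11.0000 mm and f = 34.97 mm.
d/2f = 0.15728; arctan(0.15728) ≈ 8.9381°, so α ≈ 17.8763°.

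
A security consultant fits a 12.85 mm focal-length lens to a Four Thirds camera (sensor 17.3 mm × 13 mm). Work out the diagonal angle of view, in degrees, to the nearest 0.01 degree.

Sensor diagonal = √(17.3² + 13²) = √468.2900 ≈ 21.6400 mm.
Angle of view α = 2·arctan(d/2f) with d = 21.6400 mm and f = 12.85 mm.
d/2f = 0.84202; arctan(0.84202) ≈ 40.0982°, so α ≈ 80.1963°.

80.20°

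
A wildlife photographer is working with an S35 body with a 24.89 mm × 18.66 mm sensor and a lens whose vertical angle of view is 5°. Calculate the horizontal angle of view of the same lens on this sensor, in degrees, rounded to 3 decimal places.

From the vertical AOV: f = 18.66 / (2·tan(2.5°)) = 18.66 / 0.08732 ≈ 213.6921 mm.
Horizontal AOV = 2·arctan(24.89 / (2 × 213.6921)) = 2·arctan(0.05824) ≈ 6.6661°.

6.666°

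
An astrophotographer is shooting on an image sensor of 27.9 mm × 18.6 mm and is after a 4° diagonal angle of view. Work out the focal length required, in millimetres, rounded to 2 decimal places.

Sensor diagonal = √(27.9² + 18.6²) = √1124.3700 ≈ 33.5316 mm.
From α = 2·arctan(d/2f) we get f = d / (2·tan(α/2)).
With d = 33.5316 mm and α/2 = 2°, tan(α/2) ≈ 0.03492, so f ≈ 33.5316 / 0.06984 ≈ 480.1101 mm.

480.11 mm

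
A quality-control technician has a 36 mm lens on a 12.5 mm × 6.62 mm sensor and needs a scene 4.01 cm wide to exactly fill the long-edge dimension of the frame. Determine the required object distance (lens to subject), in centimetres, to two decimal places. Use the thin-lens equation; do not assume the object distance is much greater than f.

15.15 cm

W: 4.01 cm = 40.1 mm.
Magnification m = w/W = dᵢ/dₒ; combined with 1/f = 1/dₒ + 1/dᵢ this gives dₒ = f·(1 + W/w).
dₒ = 36 mm × (1 + 40.1/12.5) = 36 × 4.2080 ≈ 151.488 mm = 15.1488 cm.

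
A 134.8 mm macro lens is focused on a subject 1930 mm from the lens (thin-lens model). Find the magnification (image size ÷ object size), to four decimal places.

0.0751×

Thin lens: 1/f = 1/dₒ + 1/dᵢ → 1/dᵢ = 1/134.8 − 1/1930 = 0.0069003 mm⁻¹, so dᵢ ≈ 144.9220 mm.
Magnification m = dᵢ/dₒ = 144.9220/1930 ≈ 0.07509.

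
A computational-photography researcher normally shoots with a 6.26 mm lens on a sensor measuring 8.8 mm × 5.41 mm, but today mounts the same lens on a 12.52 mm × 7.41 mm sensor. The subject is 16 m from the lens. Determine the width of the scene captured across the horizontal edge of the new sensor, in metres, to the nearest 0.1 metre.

32.0 m

The focal length stays 6.26 mm; the relevant sensor dimension is now w = 12.52 mm. Object distance dₒ = 16 m = 16000 mm.
Thin-lens field width W = w·(dₒ − f)/f = 12.52 × (16000 − 6.26)/6.26 ≈ 31987.480 mm = 31.9875 m.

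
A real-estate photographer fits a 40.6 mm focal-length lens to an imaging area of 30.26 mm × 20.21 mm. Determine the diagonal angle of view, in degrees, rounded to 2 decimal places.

Sensor diagonal = √(30.26² + 20.21²) = √1324.1117 ≈ 36.3883 mm.
Angle of view α = 2·arctan(d/2f) with d = 36.3883 mm and f = 40.6 mm.
d/2f = 0.44813; arctan(0.44813) ≈ 24.1387°, so α ≈ 48.2774°.

48.28°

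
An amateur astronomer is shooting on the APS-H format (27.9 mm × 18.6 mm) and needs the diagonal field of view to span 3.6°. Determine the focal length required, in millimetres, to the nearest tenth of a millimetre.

533.5 mm

Sensor diagonal = √(27.9² + 18.6²) = √1124.3700 ≈ 33.5316 mm.
From α = 2·arctan(d/2f) we get f = d / (2·tan(α/2)).
With d = 33.5316 mm and α/2 = 1.8°, tan(α/2) ≈ 0.03143, so f ≈ 33.5316 / 0.06285 ≈ 533.4968 mm.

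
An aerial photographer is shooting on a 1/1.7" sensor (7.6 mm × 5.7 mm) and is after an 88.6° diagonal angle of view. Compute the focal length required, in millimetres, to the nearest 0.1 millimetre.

4.9 mm

Sensor diagonal = √(7.6² + 5.7²) = √90.2500 ≈ 9.5000 mm.
From α = 2·arctan(d/2f) we get f = d / (2·tan(α/2)).
With d = 9.5000 mm and α/2 = 44.3°, tan(α/2) ≈ 0.97586, so f ≈ 9.5000 / 1.95172 ≈ 4.8675 mm.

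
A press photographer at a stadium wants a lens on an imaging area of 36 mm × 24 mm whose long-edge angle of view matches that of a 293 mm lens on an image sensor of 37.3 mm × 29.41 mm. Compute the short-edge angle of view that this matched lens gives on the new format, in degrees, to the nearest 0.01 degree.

4.86°

Equal long-edge AOV ⇒ f₂ = f₁ · 36/37.3 = 293 × 0.96515 ≈ 282.7882 mm.
Short-edge AOV on the new format = 2·arctan(24 / (2 × 282.7882)) = 2·arctan(0.04243) ≈ 4.8597°.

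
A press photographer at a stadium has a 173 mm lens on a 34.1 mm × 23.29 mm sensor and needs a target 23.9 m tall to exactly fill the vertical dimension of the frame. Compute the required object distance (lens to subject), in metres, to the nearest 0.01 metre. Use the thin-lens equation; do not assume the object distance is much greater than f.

177.70 m

W: 23.9 m = 23900 mm.
Magnification m = h/W = dᵢ/dₒ; combined with 1/f = 1/dₒ + 1/dᵢ this gives dₒ = f·(1 + W/h).
dₒ = 173 mm × (1 + 23900/23.29) = 173 × 1027.1915 ≈ 177704.129 mm = 177.704 m.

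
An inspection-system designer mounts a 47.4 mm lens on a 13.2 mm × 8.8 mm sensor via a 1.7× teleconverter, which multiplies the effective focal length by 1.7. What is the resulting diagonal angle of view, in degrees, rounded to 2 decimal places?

11.24°

Effective focal length f = 47.4 × 1.7 = 80.58 mm.
Sensor diagonal = √(13.2² + 8.8²) = √251.6800 ≈ 15.8644 mm.
α = 2·arctan(15.864 / (2 × 80.58)) = 2·arctan(0.09844) ≈ 11.2441°.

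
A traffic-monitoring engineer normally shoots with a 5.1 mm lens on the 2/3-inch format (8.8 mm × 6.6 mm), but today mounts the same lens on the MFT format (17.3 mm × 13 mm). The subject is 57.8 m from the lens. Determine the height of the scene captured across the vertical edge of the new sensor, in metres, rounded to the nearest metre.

The focal length stays 5.1 mm; the relevant sensor dimension is now h = 13 mm. Object distance dₒ = 57.8 m = 57800 mm.
Thin-lens field height W = h·(dₒ − f)/f = 13 × (57800 − 5.1)/5.1 ≈ 147320.333 mm = 147.32 m.

147 m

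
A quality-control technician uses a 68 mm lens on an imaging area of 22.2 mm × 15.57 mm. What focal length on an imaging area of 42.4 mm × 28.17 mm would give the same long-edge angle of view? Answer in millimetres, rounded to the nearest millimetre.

130 mm

Equal angle of view means equal width/f ratio, so f₂ = f₁ · (width₂/width₁) = 68 × 42.4/22.2.
f₂ = 68 × 1.90991 ≈ 129.874 mm.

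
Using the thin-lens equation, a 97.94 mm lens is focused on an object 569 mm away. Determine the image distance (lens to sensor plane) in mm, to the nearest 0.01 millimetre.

118.30 mm

1/dᵢ = 1/f − 1/dₒ = 1/97.94 − 1/569 = 0.0084529 mm⁻¹.
dᵢ = 1/0.0084529 ≈ 118.3031 mm.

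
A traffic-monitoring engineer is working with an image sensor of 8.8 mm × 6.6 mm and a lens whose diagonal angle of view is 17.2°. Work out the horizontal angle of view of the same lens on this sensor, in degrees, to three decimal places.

13.797°

Sensor diagonal = √(8.8² + 6.6²) = √121.0000 ≈ 11.0000 mm.
From the diagonal AOV: f = 11.0000 / (2·tan(8.6°)) = 11.0000 / 0.30247 ≈ 36.3671 mm.
Horizontal AOV = 2·arctan(8.8 / (2 × 36.3671)) = 2·arctan(0.12099) ≈ 13.7972°.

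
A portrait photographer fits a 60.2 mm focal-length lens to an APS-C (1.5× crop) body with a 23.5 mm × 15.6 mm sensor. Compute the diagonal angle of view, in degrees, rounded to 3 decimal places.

26.370°

Sensor diagonal = √(23.5² + 15.6²) = √795.6100 ≈ 28.2066 mm.
Angle of view α = 2·arctan(d/2f) with d = 28.2066 mm and f = 60.2 mm.
d/2f = 0.23427; arctan(0.23427) ≈ 13.1851°, so α ≈ 26.3702°.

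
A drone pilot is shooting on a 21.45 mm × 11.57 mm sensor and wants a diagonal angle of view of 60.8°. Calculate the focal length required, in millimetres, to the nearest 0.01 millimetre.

Sensor diagonal = √(21.45² + 11.57²) = √593.9674 ≈ 24.3714 mm.
From α = 2·arctan(d/2f) we get f = d / (2·tan(α/2)).
With d = 24.3714 mm and α/2 = 30.4°, tan(α/2) ≈ 0.58670, so f ≈ 24.3714 / 1.17339 ≈ 20.7701 mm.

20.77 mm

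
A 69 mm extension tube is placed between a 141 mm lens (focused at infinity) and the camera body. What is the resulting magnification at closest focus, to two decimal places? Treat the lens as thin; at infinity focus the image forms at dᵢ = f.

0.49×

The tube moves the image plane from f to f + e, so dᵢ = 141 + 69 = 210 mm. Focus is achieved when 1/f = 1/dₒ + 1/dᵢ, giving dₒ = 1/(1/f − 1/(f+e)).
Magnification m = dᵢ/dₒ = (f+e)·(1/f − 1/(f+e)) = e/f = 69/141 ≈ 0.4894.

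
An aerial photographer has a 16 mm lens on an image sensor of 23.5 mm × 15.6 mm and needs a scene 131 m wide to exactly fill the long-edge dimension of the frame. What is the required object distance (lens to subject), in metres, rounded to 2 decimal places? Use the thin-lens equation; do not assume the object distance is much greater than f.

89.21 m

W: 131 m = 131000 mm.
Magnification m = w/W = dᵢ/dₒ; combined with 1/f = 1/dₒ + 1/dᵢ this gives dₒ = f·(1 + W/w).
dₒ = 16 mm × (1 + 131000/23.5) = 16 × 5575.4681 ≈ 89207.489 mm = 89.2075 m.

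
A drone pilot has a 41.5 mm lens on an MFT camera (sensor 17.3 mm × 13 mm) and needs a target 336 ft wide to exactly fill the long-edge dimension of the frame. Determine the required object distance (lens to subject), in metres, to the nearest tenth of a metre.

245.7 m

W: 336 ft × 304.8 mm/ft = 102412.80 mm.
Magnification m = w/W = dᵢ/dₒ; combined with 1/f = 1/dₒ + 1/dᵢ this gives dₒ = f·(1 + W/w).
dₒ = 41.5 mm × (1 + 102413/17.3) = 41.5 × 5920.8148 ≈ 245713.816 mm = 245.714 m.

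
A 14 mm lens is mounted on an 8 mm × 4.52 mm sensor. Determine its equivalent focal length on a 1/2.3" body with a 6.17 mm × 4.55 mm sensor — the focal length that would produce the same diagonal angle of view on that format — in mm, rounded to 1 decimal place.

Sensor diagonal = √(8² + 4.52²) = √84.4304 ≈ 9.1886 mm.
Sensor diagonal = √(6.17² + 4.55²) = √58.7714 ≈ 7.6663 mm.
Equal angle of view means equal diagonal/f ratio, so f₂ = f₁ · (diagonal₂/diagonal₁) = 14 × 7.6663/9.1886.
f₂ = 14 × 0.83432 ≈ 11.681 mm.

11.7 mm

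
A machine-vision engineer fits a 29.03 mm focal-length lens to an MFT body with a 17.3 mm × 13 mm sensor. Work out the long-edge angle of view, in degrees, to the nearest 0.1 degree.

Angle of view α = 2·arctan(w/2f) with w = 17.3 mm and f = 29.03 mm.
w/2f = 0.29797; arctan(0.29797) ≈ 16.5924°, so α ≈ 33.1847°.

33.2°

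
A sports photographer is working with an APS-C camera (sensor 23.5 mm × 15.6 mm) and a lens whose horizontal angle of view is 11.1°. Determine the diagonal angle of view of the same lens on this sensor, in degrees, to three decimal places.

13.305°

From the horizontal AOV: f = 23.5 / (2·tan(5.55°)) = 23.5 / 0.19434 ≈ 120.9222 mm.
Sensor diagonal = √(23.5² + 15.6²) = √795.6100 ≈ 28.2066 mm.
Diagonal AOV = 2·arctan(28.2066 / (2 × 120.9222)) = 2·arctan(0.11663) ≈ 13.3048°.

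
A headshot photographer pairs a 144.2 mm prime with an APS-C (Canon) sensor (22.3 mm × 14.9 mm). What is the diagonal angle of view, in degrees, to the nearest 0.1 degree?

Sensor diagonal = √(22.3² + 14.9²) = √719.3000 ≈ 26.8198 mm.
Angle of view α = 2·arctan(d/2f) with d = 26.8198 mm and f = 144.2 mm.
d/2f = 0.09300; arctan(0.09300) ≈ 5.3129°, so α ≈ 10.6259°.

10.6°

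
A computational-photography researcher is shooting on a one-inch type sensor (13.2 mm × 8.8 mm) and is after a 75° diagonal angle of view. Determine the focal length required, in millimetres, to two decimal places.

Sensor diagonal = √(13.2² + 8.8²) = √251.6800 ≈ 15.8644 mm.
From α = 2·arctan(d/2f) we get f = d / (2·tan(α/2)).
With d = 15.8644 mm and α/2 = 37.5°, tan(α/2) ≈ 0.76733, so f ≈ 15.8644 / 1.53465 ≈ 10.3375 mm.

10.34 mm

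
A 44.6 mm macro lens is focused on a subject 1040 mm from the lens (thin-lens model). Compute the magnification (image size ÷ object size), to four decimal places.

Thin lens: 1/f = 1/dₒ + 1/dᵢ → 1/dᵢ = 1/44.6 − 1/1040 = 0.0214600 mm⁻¹, so dᵢ ≈ 46.5984 mm.
Magnification m = dᵢ/dₒ = 46.5984/1040 ≈ 0.04481.

0.0448×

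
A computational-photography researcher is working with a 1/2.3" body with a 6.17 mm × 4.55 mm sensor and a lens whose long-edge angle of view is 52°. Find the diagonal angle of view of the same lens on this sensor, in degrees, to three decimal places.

62.433°

From the long-edge AOV: f = 6.17 / (2·tan(26°)) = 6.17 / 0.97547 ≈ 6.3252 mm.
Sensor diagonal = √(6.17² + 4.55²) = √58.7714 ≈ 7.6663 mm.
Diagonal AOV = 2·arctan(7.6663 / (2 × 6.3252)) = 2·arctan(0.60601) ≈ 62.4325°.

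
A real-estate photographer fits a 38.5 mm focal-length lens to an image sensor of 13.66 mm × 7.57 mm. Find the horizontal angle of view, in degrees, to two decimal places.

20.12°

Angle of view α = 2·arctan(w/2f) with w = 13.66 mm and f = 38.5 mm.
w/2f = 0.17740; arctan(0.17740) ≈ 10.0598°, so α ≈ 20.1195°.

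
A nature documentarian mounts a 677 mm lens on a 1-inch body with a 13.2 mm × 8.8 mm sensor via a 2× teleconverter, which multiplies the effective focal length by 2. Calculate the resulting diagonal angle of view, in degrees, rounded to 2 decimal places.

Effective focal length f = 677 × 2 = 1354 mm.
Sensor diagonal = √(13.2² + 8.8²) = √251.6800 ≈ 15.8644 mm.
α = 2·arctan(15.864 / (2 × 1354)) = 2·arctan(0.00586) ≈ 0.6713°.

0.67°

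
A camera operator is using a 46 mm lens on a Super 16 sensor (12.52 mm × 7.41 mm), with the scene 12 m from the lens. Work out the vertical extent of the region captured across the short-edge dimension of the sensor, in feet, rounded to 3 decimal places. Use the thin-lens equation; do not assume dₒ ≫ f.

6.318 ft

dₒ: 12 m = 12000 mm.
Similar triangles through the lens centre give W/dₒ = h/dᵢ; with 1/f = 1/dₒ + 1/dᵢ this gives W = h·(dₒ − f)/f.
W = 7.41 mm × (12000 − 46) / 46 = 7.41 × 259.8696 ≈ 1925.633 mm = 1925.633/304.8 ft = 6.3177 ft.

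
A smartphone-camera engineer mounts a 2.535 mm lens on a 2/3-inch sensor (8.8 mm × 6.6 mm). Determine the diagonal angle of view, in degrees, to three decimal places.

130.509°

Sensor diagonal = √(8.8² + 6.6²) = √121.0000 ≈ 11.0000 mm.
Angle of view α = 2·arctan(d/2f) with d = 11.0000 mm and f = 2.535 mm.
d/2f = 2.16963; arctan(2.16963) ≈ 65.2546°, so α ≈ 130.5092°.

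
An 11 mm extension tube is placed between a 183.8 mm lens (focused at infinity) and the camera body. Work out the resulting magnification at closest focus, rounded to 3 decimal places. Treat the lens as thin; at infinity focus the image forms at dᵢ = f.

0.060×

The tube moves the image plane from f to f + e, so dᵢ = 183.8 + 11 = 194.8 mm. Focus is achieved when 1/f = 1/dₒ + 1/dᵢ, giving dₒ = 1/(1/f − 1/(f+e)).
Magnification m = dᵢ/dₒ = (f+e)·(1/f − 1/(f+e)) = e/f = 11/183.8 ≈ 0.0598.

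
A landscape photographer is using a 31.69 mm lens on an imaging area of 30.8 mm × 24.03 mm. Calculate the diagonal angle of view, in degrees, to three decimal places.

Sensor diagonal = √(30.8² + 24.03²) = √1526.0809 ≈ 39.0651 mm.
Angle of view α = 2·arctan(d/2f) with d = 39.0651 mm and f = 31.69 mm.
d/2f = 0.61636; arctan(0.61636) ≈ 31.6481°, so α ≈ 63.2963°.

63.296°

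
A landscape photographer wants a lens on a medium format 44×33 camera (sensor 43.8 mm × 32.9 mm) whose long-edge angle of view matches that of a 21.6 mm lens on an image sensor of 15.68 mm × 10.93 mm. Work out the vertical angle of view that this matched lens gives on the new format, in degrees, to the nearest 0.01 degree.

30.50°

Equal long-edge AOV ⇒ f₂ = f₁ · 43.8/15.68 = 21.6 × 2.79337 ≈ 60.3367 mm.
Vertical AOV on the new format = 2·arctan(32.9 / (2 × 60.3367)) = 2·arctan(0.27264) ≈ 30.5006°.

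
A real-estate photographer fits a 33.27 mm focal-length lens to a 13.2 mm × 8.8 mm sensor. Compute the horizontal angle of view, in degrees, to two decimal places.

22.44°

Angle of view α = 2·arctan(w/2f) with w = 13.2 mm and f = 33.27 mm.
w/2f = 0.19838; arctan(0.19838) ≈ 11.2205°, so α ≈ 22.4410°.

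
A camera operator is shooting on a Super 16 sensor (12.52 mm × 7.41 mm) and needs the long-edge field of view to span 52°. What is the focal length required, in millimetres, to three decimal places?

From α = 2·arctan(w/2f) we get f = w / (2·tan(α/2)).
With w = 12.52 mm and α/2 = 26°, tan(α/2) ≈ 0.48773, so f ≈ 12.52 / 0.97547 ≈ 12.8349 mm.

12.835 mm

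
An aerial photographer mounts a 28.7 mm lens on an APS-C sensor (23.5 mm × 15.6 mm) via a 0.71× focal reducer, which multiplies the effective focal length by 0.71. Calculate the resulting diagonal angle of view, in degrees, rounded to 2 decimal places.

69.38°

Effective focal length f = 28.7 × 0.71 = 20.377 mm.
Sensor diagonal = √(23.5² + 15.6²) = √795.6100 ≈ 28.2066 mm.
α = 2·arctan(28.207 / (2 × 20.377)) = 2·arctan(0.69212) ≈ 69.3756°.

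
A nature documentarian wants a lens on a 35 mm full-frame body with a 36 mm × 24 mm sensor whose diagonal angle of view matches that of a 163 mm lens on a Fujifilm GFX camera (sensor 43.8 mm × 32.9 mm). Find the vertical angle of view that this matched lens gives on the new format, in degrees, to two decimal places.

10.65°

Sensor diagonal = √(43.8² + 32.9²) = √3000.8500 ≈ 54.7800 mm.
Sensor diagonal = √(36² + 24²) = √1872.0000 ≈ 43.2666 mm.
Equal diagonal AOV ⇒ f₂ = f₁ · 43.2666/54.7800 = 163 × 0.78982 ≈ 128.7414 mm.
Vertical AOV on the new format = 2·arctan(24 / (2 × 128.7414)) = 2·arctan(0.09321) ≈ 10.6503°.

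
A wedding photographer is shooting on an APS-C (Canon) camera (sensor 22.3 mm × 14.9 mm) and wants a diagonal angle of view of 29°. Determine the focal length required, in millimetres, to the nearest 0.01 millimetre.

51.85 mm

Sensor diagonal = √(22.3² + 14.9²) = √719.3000 ≈ 26.8198 mm.
From α = 2·arctan(d/2f) we get f = d / (2·tan(α/2)).
With d = 26.8198 mm and α/2 = 14.5°, tan(α/2) ≈ 0.25862, so f ≈ 26.8198 / 0.51724 ≈ 51.8522 mm.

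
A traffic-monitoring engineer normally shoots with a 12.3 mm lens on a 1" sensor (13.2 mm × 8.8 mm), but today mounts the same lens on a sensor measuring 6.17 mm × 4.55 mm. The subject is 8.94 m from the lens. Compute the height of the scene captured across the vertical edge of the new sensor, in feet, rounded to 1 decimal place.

10.8 ft

The focal length stays 12.3 mm; the relevant sensor dimension is now h = 4.55 mm. Object distance dₒ = 8.94 m = 8940 mm.
Thin-lens field height W = h·(dₒ − f)/f = 4.55 × (8940 − 12.3)/12.3 ≈ 3302.523 mm = 3302.523/304.8 ft = 10.8351 ft.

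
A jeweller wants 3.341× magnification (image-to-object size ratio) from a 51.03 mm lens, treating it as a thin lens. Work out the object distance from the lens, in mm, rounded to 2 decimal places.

With m = dᵢ/dₒ and 1/f = 1/dₒ + 1/dᵢ, substituting dᵢ = m·dₒ gives 1/f = (1 + 1/m)/dₒ, hence dₒ = f·(1 + 1/m).
dₒ = 51.03 × (1 + 1/3.341) = 51.03 × 1.29931 ≈ 66.304 mm.

66.30 mm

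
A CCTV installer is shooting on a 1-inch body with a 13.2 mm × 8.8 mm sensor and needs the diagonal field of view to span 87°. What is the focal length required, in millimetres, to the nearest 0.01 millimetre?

8.36 mm

Sensor diagonal = √(13.2² + 8.8²) = √251.6800 ≈ 15.8644 mm.
From α = 2·arctan(d/2f) we get f = d / (2·tan(α/2)).
With d = 15.8644 mm and α/2 = 43.5°, tan(α/2) ≈ 0.94896, so f ≈ 15.8644 / 1.89793 ≈ 8.3588 mm.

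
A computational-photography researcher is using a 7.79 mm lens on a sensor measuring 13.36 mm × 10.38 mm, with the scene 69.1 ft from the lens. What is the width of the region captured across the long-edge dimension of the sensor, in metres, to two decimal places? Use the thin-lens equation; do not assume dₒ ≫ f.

36.11 m

dₒ: 69.1 ft × 304.8 mm/ft = 21061.68 mm.
Similar triangles through the lens centre give W/dₒ = w/dᵢ; with 1/f = 1/dₒ + 1/dᵢ this gives W = w·(dₒ − f)/f.
W = 13.36 mm × (21061.7 − 7.79) / 7.79 = 13.36 × 2702.6816 ≈ 36107.826 mm = 36.1078 m.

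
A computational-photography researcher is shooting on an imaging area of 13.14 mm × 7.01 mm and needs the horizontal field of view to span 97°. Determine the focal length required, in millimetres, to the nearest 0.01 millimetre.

5.81 mm

From α = 2·arctan(w/2f) we get f = w / (2·tan(α/2)).
With w = 13.14 mm and α/2 = 48.5°, tan(α/2) ≈ 1.13029, so f ≈ 13.14 / 2.26059 ≈ 5.8126 mm.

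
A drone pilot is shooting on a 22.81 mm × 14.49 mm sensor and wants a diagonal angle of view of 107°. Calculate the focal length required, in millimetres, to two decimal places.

Sensor diagonal = √(22.81² + 14.49²) = √730.2562 ≈ 27.0233 mm.
From α = 2·arctan(d/2f) we get f = d / (2·tan(α/2)).
With d = 27.0233 mm and α/2 = 53.5°, tan(α/2) ≈ 1.35142, so f ≈ 27.0233 / 2.70284 ≈ 9.9981 mm.

10.00 mm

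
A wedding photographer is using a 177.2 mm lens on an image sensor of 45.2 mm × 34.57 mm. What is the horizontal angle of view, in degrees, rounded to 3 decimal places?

14.536°

Angle of view α = 2·arctan(w/2f) with w = 45.2 mm and f = 177.2 mm.
w/2f = 0.12754; arctan(0.12754) ≈ 7.2682°, so α ≈ 14.5365°.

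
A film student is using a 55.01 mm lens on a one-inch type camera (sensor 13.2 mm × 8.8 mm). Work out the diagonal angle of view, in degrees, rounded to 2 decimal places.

16.41°

Sensor diagonal = √(13.2² + 8.8²) = √251.6800 ≈ 15.8644 mm.
Angle of view α = 2·arctan(d/2f) with d = 15.8644 mm and f = 55.01 mm.
d/2f = 0.14420; arctan(0.14420) ≈ 8.2053°, so α ≈ 16.4105°.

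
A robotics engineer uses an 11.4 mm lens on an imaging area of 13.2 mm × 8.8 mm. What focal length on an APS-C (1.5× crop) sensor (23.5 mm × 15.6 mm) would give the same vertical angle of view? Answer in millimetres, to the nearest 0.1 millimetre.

Equal angle of view means equal height/f ratio, so f₂ = f₁ · (height₂/height₁) = 11.4 × 15.6/8.8.
f₂ = 11.4 × 1.77273 ≈ 20.209 mm.

20.2 mm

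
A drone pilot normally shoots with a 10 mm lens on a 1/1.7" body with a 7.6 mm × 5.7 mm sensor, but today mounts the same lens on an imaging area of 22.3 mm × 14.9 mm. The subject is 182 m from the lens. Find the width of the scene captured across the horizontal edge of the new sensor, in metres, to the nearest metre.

406 m

The focal length stays 10 mm; the relevant sensor dimension is now w = 22.3 mm. Object distance dₒ = 182 m = 182000 mm.
Thin-lens field width W = w·(dₒ − f)/f = 22.3 × (182000 − 10)/10 ≈ 405837.700 mm = 405.838 m.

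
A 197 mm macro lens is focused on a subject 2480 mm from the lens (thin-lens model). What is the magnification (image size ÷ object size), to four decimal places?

Thin lens: 1/f = 1/dₒ + 1/dᵢ → 1/dᵢ = 1/197 − 1/2480 = 0.0046729 mm⁻¹, so dᵢ ≈ 213.9991 mm.
Magnification m = dᵢ/dₒ = 213.9991/2480 ≈ 0.08629.

0.0863×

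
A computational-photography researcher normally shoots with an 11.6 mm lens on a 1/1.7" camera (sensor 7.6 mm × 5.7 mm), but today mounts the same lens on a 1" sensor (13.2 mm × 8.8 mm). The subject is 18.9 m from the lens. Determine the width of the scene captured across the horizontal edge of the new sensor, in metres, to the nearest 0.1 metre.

21.5 m

The focal length stays 11.6 mm; the relevant sensor dimension is now w = 13.2 mm. Object distance dₒ = 18.9 m = 18900 mm.
Thin-lens field width W = w·(dₒ − f)/f = 13.2 × (18900 − 11.6)/11.6 ≈ 21493.697 mm = 21.4937 m.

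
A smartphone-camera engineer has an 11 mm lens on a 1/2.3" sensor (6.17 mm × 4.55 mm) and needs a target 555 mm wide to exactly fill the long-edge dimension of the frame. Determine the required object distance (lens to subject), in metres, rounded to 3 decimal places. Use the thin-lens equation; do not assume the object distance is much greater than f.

1.000 m

Magnification m = w/W = dᵢ/dₒ; combined with 1/f = 1/dₒ + 1/dᵢ this gives dₒ = f·(1 + W/w).
dₒ = 11 mm × (1 + 555/6.17) = 11 × 90.9514 ≈ 1000.465 mm = 1.00047 m.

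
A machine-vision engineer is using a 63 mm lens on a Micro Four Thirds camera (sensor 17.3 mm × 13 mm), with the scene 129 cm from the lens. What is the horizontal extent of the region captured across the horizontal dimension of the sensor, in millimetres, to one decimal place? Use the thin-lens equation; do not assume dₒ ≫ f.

336.9 mm

dₒ: 129 cm = 1290 mm.
Similar triangles through the lens centre give W/dₒ = w/dᵢ; with 1/f = 1/dₒ + 1/dᵢ this gives W = w·(dₒ − f)/f.
W = 17.3 mm × (1290 − 63) / 63 = 17.3 × 19.4762 ≈ 336.938 mm.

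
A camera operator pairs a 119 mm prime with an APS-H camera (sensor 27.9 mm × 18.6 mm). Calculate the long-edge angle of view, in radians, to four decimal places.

0.2334 rad

Angle of view α = 2·arctan(w/2f) with w = 27.9 mm and f = 119 mm.
w/2f = 0.11723; arctan(0.11723) ≈ 0.1167 rad, so α ≈ 0.2334 rad.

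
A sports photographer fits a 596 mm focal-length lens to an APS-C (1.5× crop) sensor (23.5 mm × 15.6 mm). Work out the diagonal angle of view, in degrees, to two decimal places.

2.71°

Sensor diagonal = √(23.5² + 15.6²) = √795.6100 ≈ 28.2066 mm.
Angle of view α = 2·arctan(d/2f) with d = 28.2066 mm and f = 596 mm.
d/2f = 0.02366; arctan(0.02366) ≈ 1.3555°, so α ≈ 2.7111°.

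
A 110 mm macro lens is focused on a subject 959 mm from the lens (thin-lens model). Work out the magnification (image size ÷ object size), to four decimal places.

0.1296×

Thin lens: 1/f = 1/dₒ + 1/dᵢ → 1/dᵢ = 1/110 − 1/959 = 0.0080482 mm⁻¹, so dᵢ ≈ 124.2521 mm.
Magnification m = dᵢ/dₒ = 124.2521/959 ≈ 0.12956.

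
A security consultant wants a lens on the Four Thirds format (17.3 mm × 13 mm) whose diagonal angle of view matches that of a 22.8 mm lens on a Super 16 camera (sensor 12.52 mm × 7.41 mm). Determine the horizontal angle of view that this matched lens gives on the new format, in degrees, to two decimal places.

28.62°

Sensor diagonal = √(12.52² + 7.41²) = √211.6585 ≈ 14.5485 mm.
Sensor diagonal = √(17.3² + 13²) = √468.2900 ≈ 21.6400 mm.
Equal diagonal AOV ⇒ f₂ = f₁ · 21.6400/14.5485 = 22.8 × 1.48744 ≈ 33.9136 mm.
Horizontal AOV on the new format = 2·arctan(17.3 / (2 × 33.9136)) = 2·arctan(0.25506) ≈ 28.6175°.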